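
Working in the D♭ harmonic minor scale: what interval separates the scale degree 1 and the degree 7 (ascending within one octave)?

major seventh

Spelling the D♭ harmonic minor scale: D♭ E♭ F♭ G♭ A♭ B𝄫 C.
Scale degree 1 = D♭; scale degree 7 = C.
Counting 7 letters and 11 half steps from D♭ gives a major seventh.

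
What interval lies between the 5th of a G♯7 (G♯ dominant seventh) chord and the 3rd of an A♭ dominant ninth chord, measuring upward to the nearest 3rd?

diminished 7th

G♯7 (G♯ dominant seventh) has D♯ as its 5th, and A♭ dominant ninth has C as its 3rd.
From D♯ to C: 9 semitones over a seventh = diminished.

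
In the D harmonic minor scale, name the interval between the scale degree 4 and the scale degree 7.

Spelling the D harmonic minor scale: D E F G A Bb C#.
The scale degree 4 is G and the 7th degree is C#.
4 letter names make it a fourth; at 6 semitones (a half step wider than perfect) the quality is augmented.

augmented fourth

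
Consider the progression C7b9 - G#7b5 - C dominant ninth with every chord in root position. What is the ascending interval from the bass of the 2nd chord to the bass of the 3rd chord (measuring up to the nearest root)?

d4

The roots are G# and C.
From G# to C: 4 semitones over a fourth = diminished.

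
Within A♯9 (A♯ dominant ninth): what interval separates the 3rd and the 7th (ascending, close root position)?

A♯ dominant ninth: A♯–C𝄪–E♯–G♯–B♯.
So we need the interval from C𝄪 up to G♯.
From C𝄪 to G♯: 6 semitones over a fifth = diminished.

d5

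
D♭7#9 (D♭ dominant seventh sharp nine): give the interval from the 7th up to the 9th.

Spelling the chord: D♭, F, A♭, C♭, E.
The 7th is C♭ and the 9th is E.
3 letter names make it a third; at 5 semitones (a half step wider than major) the quality is augmented.

augmented third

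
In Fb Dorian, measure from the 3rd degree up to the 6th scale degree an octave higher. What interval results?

Spelling Fb Dorian: Fb Gb Abb Bbb Cb Db Ebb.
3rd degree = Abb; scale degree 6 (up an octave) = Db.
11 letter names make it an eleventh; at 18 semitones (a half step wider than perfect) the quality is augmented.

A11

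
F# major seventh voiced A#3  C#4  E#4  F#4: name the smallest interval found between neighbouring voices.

minor second

Adjacent intervals: A#3→C#4 = minor third; C#4→E#4 = major third; E#4→F#4 = minor second.
The smallest is E#4 to F#4, a minor second (1 semitone).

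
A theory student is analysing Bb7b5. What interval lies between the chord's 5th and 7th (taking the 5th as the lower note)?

Bb7b5: Bb, D, Fb, Ab.
The 5th is Fb and the 7th is Ab.
From Fb to Ab is 4 semitones, exactly the major third.

major 3rd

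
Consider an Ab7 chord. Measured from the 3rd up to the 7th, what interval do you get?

diminished fifth

Ab7 (Ab dominant seventh): Ab C Eb Gb.
The 3rd is C and the 7th is Gb.
C up to Gb is 6 semitones, a half step narrower than a perfect fifth, so the interval is diminished.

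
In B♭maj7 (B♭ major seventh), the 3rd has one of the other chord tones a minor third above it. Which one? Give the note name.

The chord tones of B♭maj7 are B♭ D F A.
The 3rd is D. A minor third above D is F.
F is the chord's 5th.

F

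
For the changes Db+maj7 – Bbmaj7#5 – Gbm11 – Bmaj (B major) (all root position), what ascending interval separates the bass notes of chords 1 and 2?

major sixth

The roots are Db and Bb.
Counting 6 letters and 9 half steps from Db gives a major sixth.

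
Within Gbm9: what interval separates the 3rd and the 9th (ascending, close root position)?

The chord tones of Gb minor ninth are Gb Bbb Db Fb Ab.
3rd = Bbb; 9th = Ab.
Bbb up to Ab spans 7 letter names and 11 semitones — a major seventh.

major seventh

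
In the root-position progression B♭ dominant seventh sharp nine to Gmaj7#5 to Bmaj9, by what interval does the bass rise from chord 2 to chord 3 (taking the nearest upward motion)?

M3

The roots are G and B.
From G to B is 4 semitones, exactly the major third.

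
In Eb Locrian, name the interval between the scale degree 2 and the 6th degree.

perfect fifth

Eb locrian: Eb Fb Gb Ab Bbb Cb Db.
The scale degree 2 is Fb and the degree 6 is Cb.
Counting 5 letters and 7 half steps from Fb gives a perfect fifth.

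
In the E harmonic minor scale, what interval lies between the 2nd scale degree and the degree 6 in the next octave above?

diminished 12th

The scale runs E F♯ G A B C D♯.
So we need the interval from F♯ up to C.
F♯ up to C is 18 semitones, a half step narrower than a perfect twelfth, so the interval is diminished.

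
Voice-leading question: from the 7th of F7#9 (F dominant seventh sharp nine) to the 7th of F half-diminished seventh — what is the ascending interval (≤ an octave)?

F7#9 (F dominant seventh sharp nine) has Eb as its 7th, and F half-diminished seventh has Eb as its 7th.
From Eb to Eb is 0 semitones, exactly the perfect unison.

perfect unison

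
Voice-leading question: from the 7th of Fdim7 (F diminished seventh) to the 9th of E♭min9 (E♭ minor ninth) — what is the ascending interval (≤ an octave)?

augmented 2nd

Fdim7 (F diminished seventh) has E𝄫 as its 7th, and E♭min9 (E♭ minor ninth) has F as its 9th.
From E𝄫 to F: 3 semitones over a second = augmented.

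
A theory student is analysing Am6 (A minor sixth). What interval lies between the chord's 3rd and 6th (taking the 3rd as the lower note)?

Spelling the chord: A, C, E, F#.
So we need the interval from C up to F#.
From C to F#: 6 semitones over a fourth = augmented.

augmented 4th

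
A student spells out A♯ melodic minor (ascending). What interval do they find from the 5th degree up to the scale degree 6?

The scale runs A♯ B♯ C♯ D♯ E♯ F𝄪 G𝄪.
So we need the interval from E♯ up to F𝄪.
Counting 2 letters and 2 half steps from E♯ gives a major second.

major second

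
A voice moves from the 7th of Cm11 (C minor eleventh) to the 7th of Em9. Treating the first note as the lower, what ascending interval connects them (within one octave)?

M3

Cm11 (C minor eleventh) has Bb as its 7th, and Em9 has D as its 7th.
Counting 3 letters and 4 half steps from Bb gives a major third.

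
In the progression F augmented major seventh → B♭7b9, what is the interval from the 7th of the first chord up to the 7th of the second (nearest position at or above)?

diminished fourth

The 7th of F augmented major seventh is E; the 7th of B♭7b9 is A♭.
E up to A♭ is 4 semitones, a half step narrower than a perfect fourth, so the interval is diminished.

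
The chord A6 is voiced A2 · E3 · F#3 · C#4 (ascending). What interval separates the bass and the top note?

The outer voices are A2 and C#4.
A up to C# spans 10 letter names and 16 semitones — a major tenth.

major tenth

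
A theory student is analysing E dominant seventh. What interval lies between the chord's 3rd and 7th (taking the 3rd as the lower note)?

d5

E7: E-G♯-B-D.
So we need the interval from G♯ up to D.
5 letter names make it a fifth; at 6 semitones (a half step narrower than perfect) the quality is diminished.
This 3–7 tritone is the characteristic tension at the heart of the dominant sound.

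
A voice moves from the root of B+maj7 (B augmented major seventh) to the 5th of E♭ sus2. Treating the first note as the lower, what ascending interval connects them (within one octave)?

B+maj7 (B augmented major seventh) has B as its root, and E♭ sus2 has B♭ as its 5th.
From B to B♭: 11 semitones over an octave = diminished.

diminished octave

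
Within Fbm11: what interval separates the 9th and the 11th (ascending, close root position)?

minor third

Fbm11 (Fb minor eleventh) is spelled Fb Abb Cb Ebb Gb Bbb.
So we need the interval from Gb up to Bbb.
From Gb to Bbb: 3 semitones over a third = minor.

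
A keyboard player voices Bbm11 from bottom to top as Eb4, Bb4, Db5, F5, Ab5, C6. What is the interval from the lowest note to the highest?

The outer voices are Eb4 and C6.
Counting 13 letters and 21 half steps from Eb gives a major thirteenth.

M13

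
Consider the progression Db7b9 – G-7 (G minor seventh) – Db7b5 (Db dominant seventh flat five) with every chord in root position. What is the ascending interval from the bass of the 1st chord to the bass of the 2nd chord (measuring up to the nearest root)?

augmented fourth

The roots are Db and G.
Db up to G is 6 semitones, a half step wider than a perfect fourth, so the interval is augmented.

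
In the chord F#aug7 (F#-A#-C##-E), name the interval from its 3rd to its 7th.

d5

That puts A# below E.
A# up to E is 6 semitones, a half step narrower than a perfect fifth, so the interval is diminished.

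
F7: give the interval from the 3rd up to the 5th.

The chord tones of F dominant seventh are F-A-C-Eb.
The 3rd is A and the 5th is C.
3 letter names make it a third; at 3 semitones (a half step narrower than major) the quality is minor.

minor 3rd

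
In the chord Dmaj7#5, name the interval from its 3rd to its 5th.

major 3rd

D+maj7 (D augmented major seventh): D, F♯, A♯, C♯.
3rd = F♯; 5th = A♯.
F♯ up to A♯ spans 3 letter names and 4 semitones — a major third.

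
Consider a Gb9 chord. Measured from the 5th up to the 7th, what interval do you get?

minor third

Spelling the chord: Gb, Bb, Db, Fb, Ab.
The 5th is Db and the 7th is Fb.
Db up to Fb is 3 semitones, a half step narrower than a major third, so the interval is minor.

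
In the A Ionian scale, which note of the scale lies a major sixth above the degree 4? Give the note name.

The scale is A B C♯ D E F♯ G♯.
The degree 4 is D; a major sixth above that is B — scale degree 2.

B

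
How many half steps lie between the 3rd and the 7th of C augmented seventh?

Caug7 (C augmented seventh): C E G# Bb.
E to Bb is a diminished fifth: 6 semitones.

6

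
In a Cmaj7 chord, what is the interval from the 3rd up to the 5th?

Spelling the chord: C E G B.
3rd = E; 5th = G.
3 letter names make it a third; at 3 semitones (a half step narrower than major) the quality is minor.

minor third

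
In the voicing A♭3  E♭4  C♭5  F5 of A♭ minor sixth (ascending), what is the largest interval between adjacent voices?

minor sixth

Adjacent intervals: A♭3→E♭4 = perfect fifth; E♭4→C♭5 = minor sixth; C♭5→F5 = augmented fourth.
The largest is E♭4 to C♭5, a minor sixth (8 semitones).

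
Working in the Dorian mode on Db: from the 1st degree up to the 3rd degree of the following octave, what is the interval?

minor 10th

The scale runs Db Eb Fb Gb Ab Bb Cb.
That puts Db below Fb.
From Db to Fb: 15 semitones over a tenth = minor.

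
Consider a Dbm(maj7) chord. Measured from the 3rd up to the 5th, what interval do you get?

major 3rd

DbmM7: Db, Fb, Ab, C.
3rd = Fb; 5th = Ab.
From Fb to Ab is 4 semitones, exactly the major third.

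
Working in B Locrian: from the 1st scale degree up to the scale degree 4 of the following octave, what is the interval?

Spelling B Locrian: B C D E F G A.
The 1st scale degree is B and the scale degree 4 (up an octave) is E.
B up to E spans 11 letter names and 17 semitones — a perfect eleventh.

perfect eleventh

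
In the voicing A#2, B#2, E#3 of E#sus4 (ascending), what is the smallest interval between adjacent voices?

M2

Adjacent intervals: A#2→B#2 = major second; B#2→E#3 = perfect fourth.
The smallest is A#2 to B#2, a major second (2 semitones).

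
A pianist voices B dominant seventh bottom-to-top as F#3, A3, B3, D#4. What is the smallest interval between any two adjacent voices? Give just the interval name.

Adjacent intervals: F#3→A3 = minor third; A3→B3 = major second; B3→D#4 = major third.
The smallest is A3 to B3, a major second (2 semitones).

major second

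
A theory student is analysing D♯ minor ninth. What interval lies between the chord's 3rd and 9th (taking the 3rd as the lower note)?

D♯min9 is spelled D♯–F♯–A♯–C♯–E♯.
The 3rd is F♯ and the 9th is E♯.
Counting 7 letters and 11 half steps from F♯ gives a major seventh.

major 7th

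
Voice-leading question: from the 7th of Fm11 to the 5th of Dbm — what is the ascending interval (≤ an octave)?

perfect 4th

Fm11 has Eb as its 7th, and Dbm has Ab as its 5th.
From Eb to Ab is 5 semitones, exactly the perfect fourth.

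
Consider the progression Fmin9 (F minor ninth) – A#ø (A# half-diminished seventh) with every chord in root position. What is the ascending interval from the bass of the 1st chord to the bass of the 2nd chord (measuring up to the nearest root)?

augmented 3rd

The roots are F and A#.
3 letter names make it a third; at 5 semitones (a half step wider than major) the quality is augmented.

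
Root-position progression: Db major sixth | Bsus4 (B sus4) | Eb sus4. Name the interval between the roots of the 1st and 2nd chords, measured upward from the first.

The roots are Db and B.
Db up to B is 10 semitones, a half step wider than a major sixth, so the interval is augmented.

augmented 6th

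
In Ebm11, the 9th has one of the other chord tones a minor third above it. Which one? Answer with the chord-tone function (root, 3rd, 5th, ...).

11th

The chord tones of Ebm11 are Eb, Gb, Bb, Db, F, Ab.
The 9th is F. A minor third above F is Ab.
Ab is the chord's 11th.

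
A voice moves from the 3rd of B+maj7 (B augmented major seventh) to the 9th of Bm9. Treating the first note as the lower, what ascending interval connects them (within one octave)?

B+maj7 (B augmented major seventh) has D# as its 3rd, and Bm9 has C# as its 9th.
D# up to C# is 10 semitones, a half step narrower than a major seventh, so the interval is minor.

minor 7th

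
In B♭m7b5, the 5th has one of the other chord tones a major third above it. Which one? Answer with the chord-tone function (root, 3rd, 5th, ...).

B♭ø (B♭ half-diminished seventh) is spelled B♭, D♭, F♭, A♭.
The 5th is F♭. A major third above F♭ is A♭.
A♭ is the chord's 7th.

7th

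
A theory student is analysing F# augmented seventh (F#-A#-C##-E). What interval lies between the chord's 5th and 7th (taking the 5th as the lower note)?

d3

5th = C##; 7th = E.
C## up to E is 2 semitones, a whole step narrower than a major third, so the interval is diminished.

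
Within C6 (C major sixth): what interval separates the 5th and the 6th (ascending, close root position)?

major 2nd

C major sixth is spelled C, E, G, A.
5th = G; 6th = A.
G up to A spans 2 letter names and 2 semitones — a major second.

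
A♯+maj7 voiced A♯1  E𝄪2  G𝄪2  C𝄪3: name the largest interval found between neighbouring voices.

augmented fifth

Adjacent intervals: A♯1→E𝄪2 = augmented fifth; E𝄪2→G𝄪2 = minor third; G𝄪2→C𝄪3 = perfect fourth.
The largest is A♯1 to E𝄪2, an augmented fifth (8 semitones).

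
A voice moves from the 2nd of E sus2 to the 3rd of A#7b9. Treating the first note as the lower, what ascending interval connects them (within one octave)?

E sus2 has F# as its 2nd, and A#7b9 has C## as its 3rd.
From F# to C##: 8 semitones over a fifth = augmented.

augmented fifth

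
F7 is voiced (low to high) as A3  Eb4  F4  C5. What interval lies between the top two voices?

Those voices are F4 and C5.
From F to C is 7 semitones, exactly the perfect fifth.

P5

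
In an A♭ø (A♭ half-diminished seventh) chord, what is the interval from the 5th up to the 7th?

A♭ half-diminished seventh is spelled A♭ C♭ E𝄫 G♭.
The 5th is E𝄫 and the 7th is G♭.
Counting 3 letters and 4 half steps from E𝄫 gives a major third.

major third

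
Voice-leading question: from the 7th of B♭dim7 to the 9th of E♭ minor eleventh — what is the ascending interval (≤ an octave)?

B♭dim7 has A𝄫 as its 7th, and E♭ minor eleventh has F as its 9th.
From A𝄫 to F: 10 semitones over a sixth = augmented.

augmented 6th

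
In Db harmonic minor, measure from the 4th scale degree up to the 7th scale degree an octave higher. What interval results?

A11

Db harmonic minor: Db Eb Fb Gb Ab Bbb C.
That puts Gb below C.
From Gb to C: 18 semitones over an eleventh = augmented.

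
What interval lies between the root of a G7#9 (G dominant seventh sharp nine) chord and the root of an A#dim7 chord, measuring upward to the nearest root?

G7#9 (G dominant seventh sharp nine) has G as its root, and A#dim7 has A# as its root.
From G to A#: 3 semitones over a second = augmented.

augmented second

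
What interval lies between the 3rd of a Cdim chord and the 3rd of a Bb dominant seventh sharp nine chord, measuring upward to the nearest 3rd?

The 3rd of Cdim is Eb; the 3rd of Bb dominant seventh sharp nine is D.
From Eb to D is 11 semitones, exactly the major seventh.

major 7th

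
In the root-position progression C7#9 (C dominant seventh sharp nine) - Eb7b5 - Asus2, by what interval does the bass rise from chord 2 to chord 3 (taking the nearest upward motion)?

augmented fourth

The roots are Eb and A.
4 letter names make it a fourth; at 6 semitones (a half step wider than perfect) the quality is augmented.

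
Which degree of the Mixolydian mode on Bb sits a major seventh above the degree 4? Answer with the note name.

The scale is Bb C D Eb F G Ab.
The degree 4 is Eb; a major seventh above that is D — scale degree 3.

D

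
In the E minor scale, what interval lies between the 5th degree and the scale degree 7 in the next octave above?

E natural minor: E F# G A B C D.
The 5th degree is B and the scale degree 7 (up an octave) is D.
B up to D is 15 semitones, a half step narrower than a major tenth, so the interval is minor.

m10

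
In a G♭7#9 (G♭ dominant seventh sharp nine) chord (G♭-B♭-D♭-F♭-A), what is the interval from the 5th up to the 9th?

augmented fifth

5th = D♭; 9th = A.
5 letter names make it a fifth; at 8 semitones (a half step wider than perfect) the quality is augmented.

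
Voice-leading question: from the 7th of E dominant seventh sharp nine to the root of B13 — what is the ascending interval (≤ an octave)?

major sixth

E dominant seventh sharp nine has D as its 7th, and B13 has B as its root.
D up to B spans 6 letter names and 9 semitones — a major sixth.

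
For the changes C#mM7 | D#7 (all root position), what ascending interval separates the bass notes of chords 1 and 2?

major second

The roots are C# and D#.
From C# to D# is 2 semitones, exactly the major second.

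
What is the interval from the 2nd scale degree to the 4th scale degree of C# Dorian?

The scale runs C# D# E F# G# A# B.
So we need the interval from D# up to F#.
3 letter names make it a third; at 3 semitones (a half step narrower than major) the quality is minor.

minor third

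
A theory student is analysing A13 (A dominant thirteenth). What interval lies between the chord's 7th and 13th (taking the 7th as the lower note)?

A dominant thirteenth is spelled A, C♯, E, G, B, F♯.
The 7th is G and the 13th is F♯.
Counting 7 letters and 11 half steps from G gives a major seventh.

major seventh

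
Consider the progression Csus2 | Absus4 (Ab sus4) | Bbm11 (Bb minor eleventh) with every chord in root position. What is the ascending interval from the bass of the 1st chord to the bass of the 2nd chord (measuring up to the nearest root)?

minor 6th

The roots are C and Ab.
C up to Ab is 8 semitones, a half step narrower than a major sixth, so the interval is minor.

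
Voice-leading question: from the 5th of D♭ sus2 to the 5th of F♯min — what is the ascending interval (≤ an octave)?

The 5th of D♭ sus2 is A♭; the 5th of F♯min is C♯.
From A♭ to C♯: 5 semitones over a third = augmented.

augmented third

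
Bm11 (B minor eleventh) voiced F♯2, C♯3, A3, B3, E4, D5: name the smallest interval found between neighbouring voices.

major second

Adjacent intervals: F♯2→C♯3 = perfect fifth; C♯3→A3 = minor sixth; A3→B3 = major second; B3→E4 = perfect fourth; E4→D5 = minor seventh.
The smallest is A3 to B3, a major second (2 semitones).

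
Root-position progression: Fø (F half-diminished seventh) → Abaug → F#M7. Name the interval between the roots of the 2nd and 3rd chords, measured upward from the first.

augmented sixth

The roots are Ab and F#.
Ab up to F# is 10 semitones, a half step wider than a major sixth, so the interval is augmented.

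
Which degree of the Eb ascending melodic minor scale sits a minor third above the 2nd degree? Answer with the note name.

Ab

The scale is Eb F Gb Ab Bb C D.
The 2nd degree is F; a minor third above that is Ab — scale degree 4.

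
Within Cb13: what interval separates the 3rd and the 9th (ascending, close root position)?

minor seventh

Spelling the chord: Cb-Eb-Gb-Bbb-Db-Ab.
The 3rd is Eb and the 9th is Db.
From Eb to Db: 10 semitones over a seventh = minor.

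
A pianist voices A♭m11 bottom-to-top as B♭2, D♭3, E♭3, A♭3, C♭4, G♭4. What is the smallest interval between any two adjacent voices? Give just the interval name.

Adjacent intervals: B♭2→D♭3 = minor third; D♭3→E♭3 = major second; E♭3→A♭3 = perfect fourth; A♭3→C♭4 = minor third; C♭4→G♭4 = perfect fifth.
The smallest is D♭3 to E♭3, a major second (2 semitones).

M2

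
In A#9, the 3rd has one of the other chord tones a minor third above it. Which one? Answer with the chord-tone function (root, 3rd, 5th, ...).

5th

A# dominant ninth: A# C## E# G# B#.
The 3rd is C##. A minor third above C## is E#.
E# is the chord's 5th.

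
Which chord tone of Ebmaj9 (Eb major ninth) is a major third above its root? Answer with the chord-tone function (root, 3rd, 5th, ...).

Spelling the chord: Eb-G-Bb-D-F.
The root is Eb. A major third above Eb is G.
G is the chord's 3rd.

3rd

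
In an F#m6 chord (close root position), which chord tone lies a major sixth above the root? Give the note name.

D#

F#m6 (F# minor sixth): F#-A-C#-D#.
The root is F#. A major sixth above F# is D#.
D# is the chord's 6th.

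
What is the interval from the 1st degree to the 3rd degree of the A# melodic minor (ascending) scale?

m3

Spelling the A# melodic minor (ascending) scale: A# B# C# D# E# F## G##.
1st degree = A#; 3rd scale degree = C#.
3 letter names make it a third; at 3 semitones (a half step narrower than major) the quality is minor.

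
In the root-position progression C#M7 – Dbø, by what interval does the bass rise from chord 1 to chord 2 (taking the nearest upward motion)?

diminished second

The roots are C# and Db.
C# up to Db is 0 semitones, a whole step narrower than a major second, so the interval is diminished.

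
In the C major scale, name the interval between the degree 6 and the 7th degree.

major 2nd

Spelling the C major scale: C D E F G A B.
That puts A below B.
A up to B spans 2 letter names and 2 semitones — a major second.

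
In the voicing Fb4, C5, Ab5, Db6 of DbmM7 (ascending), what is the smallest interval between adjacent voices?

perfect fourth

Adjacent intervals: Fb4→C5 = augmented fifth; C5→Ab5 = minor sixth; Ab5→Db6 = perfect fourth.
The smallest is Ab5 to Db6, a perfect fourth (5 semitones).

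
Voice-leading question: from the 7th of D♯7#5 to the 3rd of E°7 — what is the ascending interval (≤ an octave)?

diminished fifth

The 7th of D♯7#5 is C♯; the 3rd of E°7 is G.
5 letter names make it a fifth; at 6 semitones (a half step narrower than perfect) the quality is diminished.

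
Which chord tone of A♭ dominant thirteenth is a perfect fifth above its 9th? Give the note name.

A♭13 (A♭ dominant thirteenth): A♭ C E♭ G♭ B♭ F.
The 9th is B♭. A perfect fifth above B♭ is F.
F is the chord's 13th.

F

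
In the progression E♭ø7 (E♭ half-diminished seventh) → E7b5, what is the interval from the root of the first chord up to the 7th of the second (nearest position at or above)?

major 7th

The root of E♭ø7 (E♭ half-diminished seventh) is E♭; the 7th of E7b5 is D.
E♭ up to D spans 7 letter names and 11 semitones — a major seventh.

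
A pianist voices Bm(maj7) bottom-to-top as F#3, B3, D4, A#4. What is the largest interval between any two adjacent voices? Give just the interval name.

Adjacent intervals: F#3→B3 = perfect fourth; B3→D4 = minor third; D4→A#4 = augmented fifth.
The largest is D4 to A#4, an augmented fifth (8 semitones).

augmented fifth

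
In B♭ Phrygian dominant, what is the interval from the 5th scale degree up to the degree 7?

The scale runs B♭ C♭ D E♭ F G♭ A♭.
So we need the interval from F up to A♭.
3 letter names make it a third; at 3 semitones (a half step narrower than major) the quality is minor.

minor third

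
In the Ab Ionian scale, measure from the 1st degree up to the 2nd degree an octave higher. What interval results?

major ninth

The scale runs Ab Bb C Db Eb F G.
So we need the interval from Ab up to Bb.
From Ab to Bb is 14 semitones, exactly the major ninth.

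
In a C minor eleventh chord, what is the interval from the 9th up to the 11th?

minor third

Cm11 is spelled C–Eb–G–Bb–D–F.
The 9th is D and the 11th is F.
D up to F is 3 semitones, a half step narrower than a major third, so the interval is minor.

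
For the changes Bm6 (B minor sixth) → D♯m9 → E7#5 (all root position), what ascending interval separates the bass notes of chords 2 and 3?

minor second

The roots are D♯ and E.
From D♯ to E: 1 semitone over a second = minor.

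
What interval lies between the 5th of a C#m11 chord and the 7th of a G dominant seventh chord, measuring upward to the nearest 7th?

diminished seventh

C#m11 has G# as its 5th, and G dominant seventh has F as its 7th.
7 letter names make it a seventh; at 9 semitones (a whole step narrower than major) the quality is diminished.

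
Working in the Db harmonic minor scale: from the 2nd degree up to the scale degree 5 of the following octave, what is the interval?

perfect eleventh

Spelling the Db harmonic minor scale: Db Eb Fb Gb Ab Bbb C.
2nd degree = Eb; 5th degree (up an octave) = Ab.
From Eb to Ab is 17 semitones, exactly the perfect eleventh.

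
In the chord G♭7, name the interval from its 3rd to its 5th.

Spelling the chord: G♭–B♭–D♭–F♭.
3rd = B♭; 5th = D♭.
B♭ up to D♭ is 3 semitones, a half step narrower than a major third, so the interval is minor.

minor third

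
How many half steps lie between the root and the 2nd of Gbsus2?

Spelling the chord: Gb, Ab, Db.
Gb to Ab is a major second: 2 semitones.

2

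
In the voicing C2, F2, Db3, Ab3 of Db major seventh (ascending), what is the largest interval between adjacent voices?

Adjacent intervals: C2→F2 = perfect fourth; F2→Db3 = minor sixth; Db3→Ab3 = perfect fifth.
The largest is F2 to Db3, a minor sixth (8 semitones).

minor sixth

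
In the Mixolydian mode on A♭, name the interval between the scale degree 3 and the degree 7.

diminished 5th

A♭ mixolydian: A♭ B♭ C D♭ E♭ F G♭.
That puts C below G♭.
5 letter names make it a fifth; at 6 semitones (a half step narrower than perfect) the quality is diminished.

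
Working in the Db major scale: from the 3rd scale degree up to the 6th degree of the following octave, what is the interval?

perfect eleventh

Db major: Db Eb F Gb Ab Bb C.
So we need the interval from F up to Bb.
Counting 11 letters and 17 half steps from F gives a perfect eleventh.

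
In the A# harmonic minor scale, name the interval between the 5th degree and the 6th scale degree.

The scale runs A# B# C# D# E# F# G##.
That puts E# below F#.
From E# to F#: 1 semitone over a second = minor.

minor second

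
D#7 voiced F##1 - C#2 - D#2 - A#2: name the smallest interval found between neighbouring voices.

Adjacent intervals: F##1→C#2 = diminished fifth; C#2→D#2 = major second; D#2→A#2 = perfect fifth.
The smallest is C#2 to D#2, a major second (2 semitones).

major second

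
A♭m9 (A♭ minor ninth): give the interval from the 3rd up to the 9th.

M7

A♭m9 is spelled A♭-C♭-E♭-G♭-B♭.
So we need the interval from C♭ up to B♭.
From C♭ to B♭ is 11 semitones, exactly the major seventh.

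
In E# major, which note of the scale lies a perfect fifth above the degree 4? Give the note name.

E#

The scale is E# F## G## A# B# C## D##.
The degree 4 is A#; a perfect fifth above that is E# — scale degree 1.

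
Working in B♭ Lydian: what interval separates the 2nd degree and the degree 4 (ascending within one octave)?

The scale runs B♭ C D E F G A.
That puts C below E.
C up to E spans 3 letter names and 4 semitones — a major third.

major third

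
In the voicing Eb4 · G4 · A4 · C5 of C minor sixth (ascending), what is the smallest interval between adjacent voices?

Adjacent intervals: Eb4→G4 = major third; G4→A4 = major second; A4→C5 = minor third.
The smallest is G4 to A4, a major second (2 semitones).

major 2nd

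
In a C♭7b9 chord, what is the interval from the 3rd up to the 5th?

minor third

C♭ dominant seventh flat nine: C♭–E♭–G♭–B𝄫–D𝄫.
So we need the interval from E♭ up to G♭.
E♭ up to G♭ is 3 semitones, a half step narrower than a major third, so the interval is minor.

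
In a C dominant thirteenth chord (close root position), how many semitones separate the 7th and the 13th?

The chord tones of C13 are C–E–G–Bb–D–A.
Bb to A is a major seventh: 11 semitones.

11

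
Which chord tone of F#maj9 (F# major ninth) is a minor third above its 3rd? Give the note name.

F#maj9 (F# major ninth) is spelled F# A# C# E# G#.
The 3rd is A#. A minor third above A# is C#.
C# is the chord's 5th.

C#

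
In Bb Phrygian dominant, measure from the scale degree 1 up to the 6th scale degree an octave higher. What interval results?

minor thirteenth

Spelling Bb Phrygian dominant: Bb Cb D Eb F Gb Ab.
Scale degree 1 = Bb; scale degree 6 (up an octave) = Gb.
13 letter names make it a thirteenth; at 20 semitones (a half step narrower than major) the quality is minor.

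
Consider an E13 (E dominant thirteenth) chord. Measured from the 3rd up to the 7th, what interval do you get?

diminished fifth

E dominant thirteenth is spelled E G# B D F# C#.
So we need the interval from G# up to D.
From G# to D: 6 semitones over a fifth = diminished.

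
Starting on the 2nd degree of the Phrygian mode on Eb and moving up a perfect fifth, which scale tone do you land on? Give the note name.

The scale is Eb Fb Gb Ab Bb Cb Db.
The 2nd degree is Fb; a perfect fifth above that is Cb — scale degree 6.

Cb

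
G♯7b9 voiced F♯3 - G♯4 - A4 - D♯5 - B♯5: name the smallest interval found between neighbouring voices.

Adjacent intervals: F♯3→G♯4 = major ninth; G♯4→A4 = minor second; A4→D♯5 = augmented fourth; D♯5→B♯5 = major sixth.
The smallest is G♯4 to A4, a minor second (1 semitone).

minor second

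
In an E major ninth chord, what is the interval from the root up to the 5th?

Emaj9 (E major ninth) is spelled E, G♯, B, D♯, F♯.
The root is E and the 5th is B.
From E to B is 7 semitones, exactly the perfect fifth.

perfect 5th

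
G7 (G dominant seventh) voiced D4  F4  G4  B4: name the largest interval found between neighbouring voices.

major third

Adjacent intervals: D4→F4 = minor third; F4→G4 = major second; G4→B4 = major third.
The largest is G4 to B4, a major third (4 semitones).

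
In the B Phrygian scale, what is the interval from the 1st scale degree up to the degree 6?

minor 6th

B phrygian: B C D E F♯ G A.
1st scale degree = B; 6th degree = G.
6 letter names make it a sixth; at 8 semitones (a half step narrower than major) the quality is minor.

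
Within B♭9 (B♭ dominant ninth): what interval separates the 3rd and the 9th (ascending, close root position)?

B♭ dominant ninth: B♭, D, F, A♭, C.
So we need the interval from D up to C.
7 letter names make it a seventh; at 10 semitones (a half step narrower than major) the quality is minor.

minor seventh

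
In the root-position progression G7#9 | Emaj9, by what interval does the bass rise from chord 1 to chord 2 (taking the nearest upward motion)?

M6

The roots are G and E.
G up to E spans 6 letter names and 9 semitones — a major sixth.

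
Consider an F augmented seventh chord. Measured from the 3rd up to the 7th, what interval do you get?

diminished fifth

F augmented seventh: F, A, C#, Eb.
That puts A below Eb.
5 letter names make it a fifth; at 6 semitones (a half step narrower than perfect) the quality is diminished.
That tritone between 3rd and 7th is what gives the dominant seventh its pull toward resolution.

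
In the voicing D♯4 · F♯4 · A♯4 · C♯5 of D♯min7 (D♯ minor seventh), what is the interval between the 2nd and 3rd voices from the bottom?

M3

Those voices are F♯4 and A♯4.
Counting 3 letters and 4 half steps from F♯ gives a major third.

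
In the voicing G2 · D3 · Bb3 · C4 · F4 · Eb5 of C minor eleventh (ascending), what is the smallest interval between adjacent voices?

Adjacent intervals: G2→D3 = perfect fifth; D3→Bb3 = minor sixth; Bb3→C4 = major second; C4→F4 = perfect fourth; F4→Eb5 = minor seventh.
The smallest is Bb3 to C4, a major second (2 semitones).

major second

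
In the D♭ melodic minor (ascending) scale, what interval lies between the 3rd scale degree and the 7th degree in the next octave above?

augmented 12th

Spelling the D♭ melodic minor (ascending) scale: D♭ E♭ F♭ G♭ A♭ B♭ C.
3rd scale degree = F♭; 7th scale degree (up an octave) = C.
F♭ up to C is 20 semitones, a half step wider than a perfect twelfth, so the interval is augmented.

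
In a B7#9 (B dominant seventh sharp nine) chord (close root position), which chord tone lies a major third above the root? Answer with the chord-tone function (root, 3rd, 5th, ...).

Spelling the chord: B D♯ F♯ A C𝄪.
The root is B. A major third above B is D♯.
D♯ is the chord's 3rd.

3rd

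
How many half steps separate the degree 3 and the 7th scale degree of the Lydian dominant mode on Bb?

The scale is Bb C D E F G Ab.
D up to Ab is a diminished fifth — 6 semitones.

6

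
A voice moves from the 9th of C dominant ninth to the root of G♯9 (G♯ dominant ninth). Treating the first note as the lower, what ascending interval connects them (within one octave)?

A4

The 9th of C dominant ninth is D; the root of G♯9 (G♯ dominant ninth) is G♯.
From D to G♯: 6 semitones over a fourth = augmented.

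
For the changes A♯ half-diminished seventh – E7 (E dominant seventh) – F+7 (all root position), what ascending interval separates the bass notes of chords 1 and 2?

d5

The roots are A♯ and E.
From A♯ to E: 6 semitones over a fifth = diminished.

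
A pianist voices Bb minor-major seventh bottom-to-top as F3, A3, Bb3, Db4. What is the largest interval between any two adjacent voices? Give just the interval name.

Adjacent intervals: F3→A3 = major third; A3→Bb3 = minor second; Bb3→Db4 = minor third.
The largest is F3 to A3, a major third (4 semitones).

major third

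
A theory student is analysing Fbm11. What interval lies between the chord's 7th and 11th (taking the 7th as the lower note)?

perfect fifth

Fbm11 is spelled Fb, Abb, Cb, Ebb, Gb, Bbb.
The 7th is Ebb and the 11th is Bbb.
Ebb up to Bbb spans 5 letter names and 7 semitones — a perfect fifth.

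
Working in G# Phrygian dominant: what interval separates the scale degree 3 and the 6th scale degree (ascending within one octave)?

diminished fourth

The scale runs G# A B# C# D# E F#.
The scale degree 3 is B# and the scale degree 6 is E.
4 letter names make it a fourth; at 4 semitones (a half step narrower than perfect) the quality is diminished.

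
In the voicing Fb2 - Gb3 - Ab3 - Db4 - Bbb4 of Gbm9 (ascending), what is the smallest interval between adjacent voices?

major 2nd

Adjacent intervals: Fb2→Gb3 = major ninth; Gb3→Ab3 = major second; Ab3→Db4 = perfect fourth; Db4→Bbb4 = minor sixth.
The smallest is Gb3 to Ab3, a major second (2 semitones).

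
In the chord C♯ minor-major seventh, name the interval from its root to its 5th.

P5

C♯mM7 (C♯ minor-major seventh): C♯-E-G♯-B♯.
So we need the interval from C♯ up to G♯.
From C♯ to G♯ is 7 semitones, exactly the perfect fifth.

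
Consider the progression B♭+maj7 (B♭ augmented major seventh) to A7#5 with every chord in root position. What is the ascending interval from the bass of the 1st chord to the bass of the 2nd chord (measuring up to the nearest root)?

major seventh

The roots are B♭ and A.
Counting 7 letters and 11 half steps from B♭ gives a major seventh.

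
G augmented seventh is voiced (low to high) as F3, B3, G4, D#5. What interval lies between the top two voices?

A5

Those voices are G4 and D#5.
G up to D# is 8 semitones, a half step wider than a perfect fifth, so the interval is augmented.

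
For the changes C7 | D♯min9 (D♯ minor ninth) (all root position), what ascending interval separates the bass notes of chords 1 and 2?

augmented 2nd

The roots are C and D♯.
From C to D♯: 3 semitones over a second = augmented.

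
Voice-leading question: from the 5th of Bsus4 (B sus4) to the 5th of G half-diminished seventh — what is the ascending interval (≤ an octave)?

diminished 6th

Bsus4 (B sus4) has F♯ as its 5th, and G half-diminished seventh has D♭ as its 5th.
F♯ up to D♭ is 7 semitones, a whole step narrower than a major sixth, so the interval is diminished.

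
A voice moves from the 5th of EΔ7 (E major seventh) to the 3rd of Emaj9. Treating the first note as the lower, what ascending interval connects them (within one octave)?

EΔ7 (E major seventh) has B as its 5th, and Emaj9 has G♯ as its 3rd.
From B to G♯ is 9 semitones, exactly the major sixth.

major sixth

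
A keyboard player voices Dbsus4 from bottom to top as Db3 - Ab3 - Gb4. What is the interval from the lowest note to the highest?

The outer voices are Db3 and Gb4.
From Db to Gb is 17 semitones, exactly the perfect eleventh.

perfect eleventh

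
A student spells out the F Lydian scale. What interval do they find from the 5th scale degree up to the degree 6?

major second

Spelling the F Lydian scale: F G A B C D E.
The 5th scale degree is C and the 6th degree is D.
C up to D spans 2 letter names and 2 semitones — a major second.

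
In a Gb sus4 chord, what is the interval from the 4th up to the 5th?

major second

The chord tones of Gbsus4 are Gb–Cb–Db.
4th = Cb; 5th = Db.
Cb up to Db spans 2 letter names and 2 semitones — a major second.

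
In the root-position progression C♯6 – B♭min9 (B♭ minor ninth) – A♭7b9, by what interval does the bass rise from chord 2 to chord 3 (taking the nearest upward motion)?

m7

The roots are B♭ and A♭.
7 letter names make it a seventh; at 10 semitones (a half step narrower than major) the quality is minor.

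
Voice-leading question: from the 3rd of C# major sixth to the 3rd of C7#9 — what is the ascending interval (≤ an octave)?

C# major sixth has E# as its 3rd, and C7#9 has E as its 3rd.
From E# to E: 11 semitones over an octave = diminished.

diminished 8th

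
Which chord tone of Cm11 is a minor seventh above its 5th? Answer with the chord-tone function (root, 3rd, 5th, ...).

Spelling the chord: C E♭ G B♭ D F.
The 5th is G. A minor seventh above G is F.
F is the chord's 11th.

11th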